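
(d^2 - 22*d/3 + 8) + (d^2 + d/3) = 2*d^2 - 7*d + 8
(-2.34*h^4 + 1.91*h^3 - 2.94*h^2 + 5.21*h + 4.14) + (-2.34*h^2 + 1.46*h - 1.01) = -2.34*h^4 + 1.91*h^3 - 5.28*h^2 + 6.67*h + 3.13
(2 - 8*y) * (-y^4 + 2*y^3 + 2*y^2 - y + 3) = 8*y^5 - 18*y^4 - 12*y^3 + 12*y^2 - 26*y + 6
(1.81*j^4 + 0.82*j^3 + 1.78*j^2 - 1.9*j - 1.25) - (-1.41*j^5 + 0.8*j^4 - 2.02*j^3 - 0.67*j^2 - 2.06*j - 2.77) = 1.41*j^5 + 1.01*j^4 + 2.84*j^3 + 2.45*j^2 + 0.16*j + 1.52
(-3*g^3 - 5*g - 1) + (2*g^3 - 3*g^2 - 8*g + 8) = -g^3 - 3*g^2 - 13*g + 7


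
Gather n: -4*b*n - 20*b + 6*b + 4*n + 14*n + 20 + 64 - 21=-14*b + n*(18 - 4*b) + 63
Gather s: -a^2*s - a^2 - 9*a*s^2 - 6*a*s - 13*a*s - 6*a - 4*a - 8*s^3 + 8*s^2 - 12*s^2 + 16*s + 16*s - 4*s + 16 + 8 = -a^2 - 10*a - 8*s^3 + s^2*(-9*a - 4) + s*(-a^2 - 19*a + 28) + 24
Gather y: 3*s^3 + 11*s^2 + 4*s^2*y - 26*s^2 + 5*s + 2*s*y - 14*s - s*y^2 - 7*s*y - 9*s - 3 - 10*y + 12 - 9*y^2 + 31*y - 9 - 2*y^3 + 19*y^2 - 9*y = 3*s^3 - 15*s^2 - 18*s - 2*y^3 + y^2*(10 - s) + y*(4*s^2 - 5*s + 12)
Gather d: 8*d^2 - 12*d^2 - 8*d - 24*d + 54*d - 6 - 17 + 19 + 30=-4*d^2 + 22*d + 26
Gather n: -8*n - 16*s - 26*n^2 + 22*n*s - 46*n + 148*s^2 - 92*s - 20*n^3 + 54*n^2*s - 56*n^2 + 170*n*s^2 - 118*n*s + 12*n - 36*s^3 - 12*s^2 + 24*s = -20*n^3 + n^2*(54*s - 82) + n*(170*s^2 - 96*s - 42) - 36*s^3 + 136*s^2 - 84*s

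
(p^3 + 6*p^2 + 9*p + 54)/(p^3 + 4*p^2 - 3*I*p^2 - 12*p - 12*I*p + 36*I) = (p + 3*I)/(p - 2)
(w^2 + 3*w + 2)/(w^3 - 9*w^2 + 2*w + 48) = (w + 1)/(w^2 - 11*w + 24)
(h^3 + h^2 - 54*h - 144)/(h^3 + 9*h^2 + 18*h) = (h - 8)/h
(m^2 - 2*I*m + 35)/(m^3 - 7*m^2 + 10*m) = (m^2 - 2*I*m + 35)/(m*(m^2 - 7*m + 10))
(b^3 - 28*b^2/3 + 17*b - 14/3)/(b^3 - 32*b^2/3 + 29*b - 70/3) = (3*b - 1)/(3*b - 5)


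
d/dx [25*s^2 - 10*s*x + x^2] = -10*s + 2*x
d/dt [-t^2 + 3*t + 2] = 3 - 2*t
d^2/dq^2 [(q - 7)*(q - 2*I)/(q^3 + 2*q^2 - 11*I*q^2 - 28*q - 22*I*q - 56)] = (2*q^6 + q^5*(-42 - 12*I) + q^4*(-48 + 738*I) + q^3*(5002 + 584*I) + q^2*(1512 - 17220*I) + q*(-34272 + 4200*I) + 6048 + 35056*I)/(q^9 + q^8*(6 - 33*I) + q^7*(-435 - 198*I) + q^6*(-2674 + 2783*I) + q^5*(7152 + 18810*I) + q^4*(71520 + 12276*I) + q^3*(128240 - 129800*I) + q^2*(-31584 - 310464*I) + q*(-263424 - 206976*I) - 175616)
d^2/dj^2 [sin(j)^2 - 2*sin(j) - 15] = 2*sin(j) + 2*cos(2*j)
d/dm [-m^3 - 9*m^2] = 3*m*(-m - 6)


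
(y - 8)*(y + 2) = y^2 - 6*y - 16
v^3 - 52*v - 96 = (v - 8)*(v + 2)*(v + 6)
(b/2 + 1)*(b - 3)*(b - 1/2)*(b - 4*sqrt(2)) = b^4/2 - 2*sqrt(2)*b^3 - 3*b^3/4 - 11*b^2/4 + 3*sqrt(2)*b^2 + 3*b/2 + 11*sqrt(2)*b - 6*sqrt(2)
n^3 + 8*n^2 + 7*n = n*(n + 1)*(n + 7)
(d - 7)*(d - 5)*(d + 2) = d^3 - 10*d^2 + 11*d + 70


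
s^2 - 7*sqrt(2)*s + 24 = (s - 4*sqrt(2))*(s - 3*sqrt(2))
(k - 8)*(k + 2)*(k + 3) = k^3 - 3*k^2 - 34*k - 48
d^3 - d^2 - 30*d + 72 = (d - 4)*(d - 3)*(d + 6)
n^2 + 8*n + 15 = (n + 3)*(n + 5)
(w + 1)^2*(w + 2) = w^3 + 4*w^2 + 5*w + 2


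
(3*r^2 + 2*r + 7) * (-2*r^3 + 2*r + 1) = -6*r^5 - 4*r^4 - 8*r^3 + 7*r^2 + 16*r + 7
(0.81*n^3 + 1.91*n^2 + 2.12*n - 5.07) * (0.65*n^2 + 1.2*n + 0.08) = 0.5265*n^5 + 2.2135*n^4 + 3.7348*n^3 - 0.5987*n^2 - 5.9144*n - 0.4056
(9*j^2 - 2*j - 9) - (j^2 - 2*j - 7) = 8*j^2 - 2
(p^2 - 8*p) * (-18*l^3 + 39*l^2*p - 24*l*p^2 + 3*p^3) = -18*l^3*p^2 + 144*l^3*p + 39*l^2*p^3 - 312*l^2*p^2 - 24*l*p^4 + 192*l*p^3 + 3*p^5 - 24*p^4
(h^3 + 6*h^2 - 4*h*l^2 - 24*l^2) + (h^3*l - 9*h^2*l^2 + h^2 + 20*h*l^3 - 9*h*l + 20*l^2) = h^3*l + h^3 - 9*h^2*l^2 + 7*h^2 + 20*h*l^3 - 4*h*l^2 - 9*h*l - 4*l^2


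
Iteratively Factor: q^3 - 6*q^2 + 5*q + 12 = (q + 1)*(q^2 - 7*q + 12) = (q - 4)*(q + 1)*(q - 3)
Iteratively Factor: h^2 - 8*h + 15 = (h - 5)*(h - 3)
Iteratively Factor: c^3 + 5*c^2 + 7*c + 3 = (c + 1)*(c^2 + 4*c + 3) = (c + 1)^2*(c + 3)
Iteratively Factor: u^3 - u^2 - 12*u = (u - 4)*(u^2 + 3*u) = u*(u - 4)*(u + 3)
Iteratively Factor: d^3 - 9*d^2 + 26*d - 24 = (d - 4)*(d^2 - 5*d + 6) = (d - 4)*(d - 3)*(d - 2)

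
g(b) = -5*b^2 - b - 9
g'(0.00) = -1.00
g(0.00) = -9.00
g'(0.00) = -1.00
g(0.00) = -9.00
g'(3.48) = -35.80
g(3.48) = -73.03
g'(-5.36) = 52.60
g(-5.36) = -147.29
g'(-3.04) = 29.40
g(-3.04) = -52.17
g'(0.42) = -5.20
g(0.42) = -10.30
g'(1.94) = -20.40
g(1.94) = -29.76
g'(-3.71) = 36.10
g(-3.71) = -74.11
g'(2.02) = -21.20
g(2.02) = -31.42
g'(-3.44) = 33.40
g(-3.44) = -64.73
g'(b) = -10*b - 1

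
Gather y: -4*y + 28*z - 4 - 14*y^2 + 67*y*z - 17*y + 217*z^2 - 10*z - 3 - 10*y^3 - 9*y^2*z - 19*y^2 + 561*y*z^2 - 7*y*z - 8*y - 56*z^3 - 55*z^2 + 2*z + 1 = -10*y^3 + y^2*(-9*z - 33) + y*(561*z^2 + 60*z - 29) - 56*z^3 + 162*z^2 + 20*z - 6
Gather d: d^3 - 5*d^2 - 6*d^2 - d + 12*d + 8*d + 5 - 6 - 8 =d^3 - 11*d^2 + 19*d - 9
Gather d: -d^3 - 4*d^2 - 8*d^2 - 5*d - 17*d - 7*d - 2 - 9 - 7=-d^3 - 12*d^2 - 29*d - 18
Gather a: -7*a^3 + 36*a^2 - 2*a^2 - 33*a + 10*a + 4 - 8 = -7*a^3 + 34*a^2 - 23*a - 4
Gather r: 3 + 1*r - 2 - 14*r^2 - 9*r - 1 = -14*r^2 - 8*r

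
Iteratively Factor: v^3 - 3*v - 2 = (v - 2)*(v^2 + 2*v + 1) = (v - 2)*(v + 1)*(v + 1)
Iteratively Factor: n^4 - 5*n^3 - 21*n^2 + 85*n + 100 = (n + 1)*(n^3 - 6*n^2 - 15*n + 100) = (n + 1)*(n + 4)*(n^2 - 10*n + 25) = (n - 5)*(n + 1)*(n + 4)*(n - 5)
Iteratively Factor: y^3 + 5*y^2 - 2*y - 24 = (y + 4)*(y^2 + y - 6) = (y - 2)*(y + 4)*(y + 3)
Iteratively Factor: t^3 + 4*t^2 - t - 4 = (t - 1)*(t^2 + 5*t + 4) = (t - 1)*(t + 1)*(t + 4)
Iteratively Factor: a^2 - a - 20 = (a + 4)*(a - 5)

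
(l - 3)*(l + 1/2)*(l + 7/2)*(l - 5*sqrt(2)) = l^4 - 5*sqrt(2)*l^3 + l^3 - 41*l^2/4 - 5*sqrt(2)*l^2 - 21*l/4 + 205*sqrt(2)*l/4 + 105*sqrt(2)/4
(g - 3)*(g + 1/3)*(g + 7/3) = g^3 - g^2/3 - 65*g/9 - 7/3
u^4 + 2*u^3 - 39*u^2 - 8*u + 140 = (u - 5)*(u - 2)*(u + 2)*(u + 7)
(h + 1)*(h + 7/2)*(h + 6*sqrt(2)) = h^3 + 9*h^2/2 + 6*sqrt(2)*h^2 + 7*h/2 + 27*sqrt(2)*h + 21*sqrt(2)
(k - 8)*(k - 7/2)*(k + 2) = k^3 - 19*k^2/2 + 5*k + 56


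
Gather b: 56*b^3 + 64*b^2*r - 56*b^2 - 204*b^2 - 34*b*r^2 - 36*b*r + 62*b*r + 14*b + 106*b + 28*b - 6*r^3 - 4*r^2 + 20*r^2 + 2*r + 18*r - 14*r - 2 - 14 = 56*b^3 + b^2*(64*r - 260) + b*(-34*r^2 + 26*r + 148) - 6*r^3 + 16*r^2 + 6*r - 16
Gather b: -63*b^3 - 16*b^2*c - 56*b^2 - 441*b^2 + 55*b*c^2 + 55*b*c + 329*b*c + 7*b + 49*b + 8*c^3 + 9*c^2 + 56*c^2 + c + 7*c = -63*b^3 + b^2*(-16*c - 497) + b*(55*c^2 + 384*c + 56) + 8*c^3 + 65*c^2 + 8*c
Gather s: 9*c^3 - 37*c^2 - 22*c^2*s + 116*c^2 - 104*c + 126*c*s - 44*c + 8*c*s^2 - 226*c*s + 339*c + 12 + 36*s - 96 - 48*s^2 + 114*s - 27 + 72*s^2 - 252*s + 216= 9*c^3 + 79*c^2 + 191*c + s^2*(8*c + 24) + s*(-22*c^2 - 100*c - 102) + 105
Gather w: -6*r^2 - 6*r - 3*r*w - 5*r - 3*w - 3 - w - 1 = -6*r^2 - 11*r + w*(-3*r - 4) - 4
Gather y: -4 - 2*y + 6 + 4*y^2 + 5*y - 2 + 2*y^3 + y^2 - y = 2*y^3 + 5*y^2 + 2*y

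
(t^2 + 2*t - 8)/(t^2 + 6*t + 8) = (t - 2)/(t + 2)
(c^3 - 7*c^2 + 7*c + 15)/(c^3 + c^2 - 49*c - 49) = (c^2 - 8*c + 15)/(c^2 - 49)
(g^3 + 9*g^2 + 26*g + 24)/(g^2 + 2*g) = g + 7 + 12/g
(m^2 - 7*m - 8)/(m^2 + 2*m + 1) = (m - 8)/(m + 1)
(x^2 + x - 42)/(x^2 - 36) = (x + 7)/(x + 6)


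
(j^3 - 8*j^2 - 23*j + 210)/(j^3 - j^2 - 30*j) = (j - 7)/j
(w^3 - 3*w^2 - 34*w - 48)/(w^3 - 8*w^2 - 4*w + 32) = (w + 3)/(w - 2)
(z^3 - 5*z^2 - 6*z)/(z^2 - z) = (z^2 - 5*z - 6)/(z - 1)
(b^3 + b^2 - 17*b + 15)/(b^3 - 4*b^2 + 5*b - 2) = (b^2 + 2*b - 15)/(b^2 - 3*b + 2)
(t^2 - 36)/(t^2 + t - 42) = (t + 6)/(t + 7)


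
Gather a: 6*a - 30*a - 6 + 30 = 24 - 24*a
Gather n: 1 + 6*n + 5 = 6*n + 6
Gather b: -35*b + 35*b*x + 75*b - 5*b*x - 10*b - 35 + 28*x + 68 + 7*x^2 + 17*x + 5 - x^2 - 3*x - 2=b*(30*x + 30) + 6*x^2 + 42*x + 36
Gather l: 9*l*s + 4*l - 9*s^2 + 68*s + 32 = l*(9*s + 4) - 9*s^2 + 68*s + 32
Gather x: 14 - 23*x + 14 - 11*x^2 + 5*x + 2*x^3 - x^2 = 2*x^3 - 12*x^2 - 18*x + 28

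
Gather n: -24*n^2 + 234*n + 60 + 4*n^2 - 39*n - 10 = -20*n^2 + 195*n + 50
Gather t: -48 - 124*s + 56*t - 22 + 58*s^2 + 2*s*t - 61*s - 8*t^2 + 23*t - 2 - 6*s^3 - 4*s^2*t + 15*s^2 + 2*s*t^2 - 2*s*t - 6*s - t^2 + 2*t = -6*s^3 + 73*s^2 - 191*s + t^2*(2*s - 9) + t*(81 - 4*s^2) - 72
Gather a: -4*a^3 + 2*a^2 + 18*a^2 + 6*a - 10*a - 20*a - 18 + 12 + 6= -4*a^3 + 20*a^2 - 24*a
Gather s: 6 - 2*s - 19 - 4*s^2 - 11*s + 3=-4*s^2 - 13*s - 10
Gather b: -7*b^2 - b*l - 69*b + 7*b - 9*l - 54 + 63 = -7*b^2 + b*(-l - 62) - 9*l + 9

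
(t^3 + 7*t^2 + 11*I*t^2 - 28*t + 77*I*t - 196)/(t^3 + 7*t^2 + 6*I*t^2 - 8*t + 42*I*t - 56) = (t + 7*I)/(t + 2*I)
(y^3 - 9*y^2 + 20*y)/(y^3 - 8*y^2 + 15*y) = (y - 4)/(y - 3)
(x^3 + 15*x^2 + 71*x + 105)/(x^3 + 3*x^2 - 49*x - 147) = (x + 5)/(x - 7)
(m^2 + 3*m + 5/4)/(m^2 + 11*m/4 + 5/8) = 2*(2*m + 1)/(4*m + 1)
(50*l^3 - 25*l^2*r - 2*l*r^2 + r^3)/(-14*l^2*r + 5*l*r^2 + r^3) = (-25*l^2 + r^2)/(r*(7*l + r))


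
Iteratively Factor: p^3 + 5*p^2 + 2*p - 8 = (p - 1)*(p^2 + 6*p + 8) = (p - 1)*(p + 2)*(p + 4)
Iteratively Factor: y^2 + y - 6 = (y - 2)*(y + 3)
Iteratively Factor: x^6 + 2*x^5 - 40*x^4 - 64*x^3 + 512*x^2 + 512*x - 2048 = (x + 4)*(x^5 - 2*x^4 - 32*x^3 + 64*x^2 + 256*x - 512) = (x + 4)^2*(x^4 - 6*x^3 - 8*x^2 + 96*x - 128) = (x - 2)*(x + 4)^2*(x^3 - 4*x^2 - 16*x + 64) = (x - 4)*(x - 2)*(x + 4)^2*(x^2 - 16) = (x - 4)*(x - 2)*(x + 4)^3*(x - 4)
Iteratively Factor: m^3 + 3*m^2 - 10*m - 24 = (m + 4)*(m^2 - m - 6) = (m - 3)*(m + 4)*(m + 2)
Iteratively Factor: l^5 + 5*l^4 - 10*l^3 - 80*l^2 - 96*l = (l - 4)*(l^4 + 9*l^3 + 26*l^2 + 24*l) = (l - 4)*(l + 4)*(l^3 + 5*l^2 + 6*l) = (l - 4)*(l + 3)*(l + 4)*(l^2 + 2*l) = (l - 4)*(l + 2)*(l + 3)*(l + 4)*(l)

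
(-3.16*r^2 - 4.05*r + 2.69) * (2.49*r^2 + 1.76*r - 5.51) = -7.8684*r^4 - 15.6461*r^3 + 16.9817*r^2 + 27.0499*r - 14.8219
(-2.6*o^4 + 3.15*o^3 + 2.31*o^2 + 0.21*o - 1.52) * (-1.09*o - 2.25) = 2.834*o^5 + 2.4165*o^4 - 9.6054*o^3 - 5.4264*o^2 + 1.1843*o + 3.42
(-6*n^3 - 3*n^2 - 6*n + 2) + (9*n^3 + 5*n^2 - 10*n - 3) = 3*n^3 + 2*n^2 - 16*n - 1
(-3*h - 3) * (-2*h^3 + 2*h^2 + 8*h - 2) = 6*h^4 - 30*h^2 - 18*h + 6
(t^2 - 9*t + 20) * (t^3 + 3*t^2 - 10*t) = t^5 - 6*t^4 - 17*t^3 + 150*t^2 - 200*t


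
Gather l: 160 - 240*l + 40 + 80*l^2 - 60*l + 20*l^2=100*l^2 - 300*l + 200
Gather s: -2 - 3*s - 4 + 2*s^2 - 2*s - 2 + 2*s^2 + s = 4*s^2 - 4*s - 8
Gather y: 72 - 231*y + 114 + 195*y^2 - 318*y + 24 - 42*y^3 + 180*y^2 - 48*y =-42*y^3 + 375*y^2 - 597*y + 210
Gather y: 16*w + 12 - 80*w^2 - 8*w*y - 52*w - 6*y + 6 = -80*w^2 - 36*w + y*(-8*w - 6) + 18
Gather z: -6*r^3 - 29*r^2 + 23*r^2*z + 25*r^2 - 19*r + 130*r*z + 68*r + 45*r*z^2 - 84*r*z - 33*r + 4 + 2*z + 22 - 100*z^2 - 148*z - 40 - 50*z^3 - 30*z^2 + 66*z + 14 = -6*r^3 - 4*r^2 + 16*r - 50*z^3 + z^2*(45*r - 130) + z*(23*r^2 + 46*r - 80)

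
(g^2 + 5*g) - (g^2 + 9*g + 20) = -4*g - 20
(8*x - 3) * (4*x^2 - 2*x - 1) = 32*x^3 - 28*x^2 - 2*x + 3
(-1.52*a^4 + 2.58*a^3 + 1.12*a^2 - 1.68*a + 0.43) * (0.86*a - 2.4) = -1.3072*a^5 + 5.8668*a^4 - 5.2288*a^3 - 4.1328*a^2 + 4.4018*a - 1.032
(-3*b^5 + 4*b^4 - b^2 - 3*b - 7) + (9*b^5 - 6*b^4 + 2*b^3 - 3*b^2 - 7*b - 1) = 6*b^5 - 2*b^4 + 2*b^3 - 4*b^2 - 10*b - 8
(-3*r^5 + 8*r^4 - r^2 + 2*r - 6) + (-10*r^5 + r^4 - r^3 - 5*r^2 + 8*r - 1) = -13*r^5 + 9*r^4 - r^3 - 6*r^2 + 10*r - 7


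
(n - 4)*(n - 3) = n^2 - 7*n + 12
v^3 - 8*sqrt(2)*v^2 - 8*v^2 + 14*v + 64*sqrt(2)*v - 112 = (v - 8)*(v - 7*sqrt(2))*(v - sqrt(2))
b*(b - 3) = b^2 - 3*b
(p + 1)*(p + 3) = p^2 + 4*p + 3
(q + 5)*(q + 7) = q^2 + 12*q + 35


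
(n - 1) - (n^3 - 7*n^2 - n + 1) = -n^3 + 7*n^2 + 2*n - 2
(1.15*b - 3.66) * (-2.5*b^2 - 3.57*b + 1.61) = -2.875*b^3 + 5.0445*b^2 + 14.9177*b - 5.8926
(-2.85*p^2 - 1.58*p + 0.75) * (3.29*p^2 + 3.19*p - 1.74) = -9.3765*p^4 - 14.2897*p^3 + 2.3863*p^2 + 5.1417*p - 1.305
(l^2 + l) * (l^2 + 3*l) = l^4 + 4*l^3 + 3*l^2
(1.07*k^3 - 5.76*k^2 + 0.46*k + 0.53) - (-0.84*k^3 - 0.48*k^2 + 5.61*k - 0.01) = 1.91*k^3 - 5.28*k^2 - 5.15*k + 0.54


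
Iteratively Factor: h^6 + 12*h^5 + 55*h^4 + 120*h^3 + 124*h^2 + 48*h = (h + 3)*(h^5 + 9*h^4 + 28*h^3 + 36*h^2 + 16*h) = h*(h + 3)*(h^4 + 9*h^3 + 28*h^2 + 36*h + 16) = h*(h + 2)*(h + 3)*(h^3 + 7*h^2 + 14*h + 8) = h*(h + 2)^2*(h + 3)*(h^2 + 5*h + 4) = h*(h + 1)*(h + 2)^2*(h + 3)*(h + 4)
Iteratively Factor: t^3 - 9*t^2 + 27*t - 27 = (t - 3)*(t^2 - 6*t + 9) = (t - 3)^2*(t - 3)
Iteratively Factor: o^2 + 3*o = (o + 3)*(o)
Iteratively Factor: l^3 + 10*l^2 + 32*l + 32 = (l + 4)*(l^2 + 6*l + 8) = (l + 4)^2*(l + 2)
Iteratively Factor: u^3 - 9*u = (u + 3)*(u^2 - 3*u) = u*(u + 3)*(u - 3)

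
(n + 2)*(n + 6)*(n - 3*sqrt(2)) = n^3 - 3*sqrt(2)*n^2 + 8*n^2 - 24*sqrt(2)*n + 12*n - 36*sqrt(2)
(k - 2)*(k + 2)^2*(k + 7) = k^4 + 9*k^3 + 10*k^2 - 36*k - 56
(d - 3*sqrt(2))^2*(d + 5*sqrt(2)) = d^3 - sqrt(2)*d^2 - 42*d + 90*sqrt(2)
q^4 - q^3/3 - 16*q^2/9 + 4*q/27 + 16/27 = (q - 4/3)*(q - 2/3)*(q + 2/3)*(q + 1)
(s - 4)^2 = s^2 - 8*s + 16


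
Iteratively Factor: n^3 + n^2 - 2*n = (n - 1)*(n^2 + 2*n) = n*(n - 1)*(n + 2)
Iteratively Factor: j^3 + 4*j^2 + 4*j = (j + 2)*(j^2 + 2*j) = (j + 2)^2*(j)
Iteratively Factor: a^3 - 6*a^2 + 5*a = (a - 1)*(a^2 - 5*a) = a*(a - 1)*(a - 5)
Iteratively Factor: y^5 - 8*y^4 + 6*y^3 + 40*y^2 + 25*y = (y)*(y^4 - 8*y^3 + 6*y^2 + 40*y + 25) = y*(y + 1)*(y^3 - 9*y^2 + 15*y + 25) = y*(y + 1)^2*(y^2 - 10*y + 25) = y*(y - 5)*(y + 1)^2*(y - 5)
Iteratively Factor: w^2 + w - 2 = (w - 1)*(w + 2)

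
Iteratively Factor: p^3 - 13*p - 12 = (p + 1)*(p^2 - p - 12) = (p + 1)*(p + 3)*(p - 4)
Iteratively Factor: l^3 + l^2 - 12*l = (l)*(l^2 + l - 12) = l*(l - 3)*(l + 4)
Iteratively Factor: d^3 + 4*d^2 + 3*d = (d + 3)*(d^2 + d) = (d + 1)*(d + 3)*(d)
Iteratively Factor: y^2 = (y)*(y)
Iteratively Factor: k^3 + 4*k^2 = (k)*(k^2 + 4*k) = k*(k + 4)*(k)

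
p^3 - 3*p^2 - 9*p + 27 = (p - 3)^2*(p + 3)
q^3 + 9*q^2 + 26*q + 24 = (q + 2)*(q + 3)*(q + 4)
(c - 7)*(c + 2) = c^2 - 5*c - 14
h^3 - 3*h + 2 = (h - 1)^2*(h + 2)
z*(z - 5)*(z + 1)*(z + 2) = z^4 - 2*z^3 - 13*z^2 - 10*z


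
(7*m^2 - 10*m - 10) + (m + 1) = 7*m^2 - 9*m - 9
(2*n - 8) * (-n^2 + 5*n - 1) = -2*n^3 + 18*n^2 - 42*n + 8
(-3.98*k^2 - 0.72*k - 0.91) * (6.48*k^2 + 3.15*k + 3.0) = -25.7904*k^4 - 17.2026*k^3 - 20.1048*k^2 - 5.0265*k - 2.73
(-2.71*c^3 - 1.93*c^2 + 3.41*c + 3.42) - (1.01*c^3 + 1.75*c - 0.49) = -3.72*c^3 - 1.93*c^2 + 1.66*c + 3.91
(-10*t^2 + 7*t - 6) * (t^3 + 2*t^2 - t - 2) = -10*t^5 - 13*t^4 + 18*t^3 + t^2 - 8*t + 12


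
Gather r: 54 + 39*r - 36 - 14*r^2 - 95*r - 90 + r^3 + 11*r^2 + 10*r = r^3 - 3*r^2 - 46*r - 72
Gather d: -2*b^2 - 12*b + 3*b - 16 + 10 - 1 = -2*b^2 - 9*b - 7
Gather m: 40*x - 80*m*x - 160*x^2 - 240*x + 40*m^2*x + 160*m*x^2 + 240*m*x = 40*m^2*x + m*(160*x^2 + 160*x) - 160*x^2 - 200*x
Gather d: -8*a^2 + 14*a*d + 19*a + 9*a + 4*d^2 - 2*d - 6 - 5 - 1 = -8*a^2 + 28*a + 4*d^2 + d*(14*a - 2) - 12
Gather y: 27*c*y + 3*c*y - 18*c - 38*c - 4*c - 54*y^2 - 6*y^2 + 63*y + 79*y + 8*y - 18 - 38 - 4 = -60*c - 60*y^2 + y*(30*c + 150) - 60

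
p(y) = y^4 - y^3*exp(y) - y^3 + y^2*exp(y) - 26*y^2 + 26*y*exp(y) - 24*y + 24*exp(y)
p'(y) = -y^3*exp(y) + 4*y^3 - 2*y^2*exp(y) - 3*y^2 + 28*y*exp(y) - 52*y + 50*exp(y) - 24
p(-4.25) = 35.51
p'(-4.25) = -164.65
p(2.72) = 1021.68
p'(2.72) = 1277.91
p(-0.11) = 21.28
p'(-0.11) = 23.69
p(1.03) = 89.88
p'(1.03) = 135.46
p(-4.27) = 38.84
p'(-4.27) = -168.47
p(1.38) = 153.50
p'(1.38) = 235.79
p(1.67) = 238.75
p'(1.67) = 359.06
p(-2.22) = -41.57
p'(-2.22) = 31.69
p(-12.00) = 19008.01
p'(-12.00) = -6743.99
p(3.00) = 1435.19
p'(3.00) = 1688.61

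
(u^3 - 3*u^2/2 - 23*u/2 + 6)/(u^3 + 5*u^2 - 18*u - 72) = (u - 1/2)/(u + 6)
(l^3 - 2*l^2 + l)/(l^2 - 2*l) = (l^2 - 2*l + 1)/(l - 2)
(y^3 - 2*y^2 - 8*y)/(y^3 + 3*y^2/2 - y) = 2*(y - 4)/(2*y - 1)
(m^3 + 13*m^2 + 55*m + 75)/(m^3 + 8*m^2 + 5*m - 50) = (m + 3)/(m - 2)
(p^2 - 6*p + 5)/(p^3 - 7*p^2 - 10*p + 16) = (p - 5)/(p^2 - 6*p - 16)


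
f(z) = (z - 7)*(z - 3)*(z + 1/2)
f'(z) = (z - 7)*(z - 3) + (z - 7)*(z + 1/2) + (z - 3)*(z + 1/2)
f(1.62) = 15.74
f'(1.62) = -6.91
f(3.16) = -2.25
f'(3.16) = -14.08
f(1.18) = 17.80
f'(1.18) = -2.24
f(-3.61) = -218.11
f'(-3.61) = 123.69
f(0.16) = 12.82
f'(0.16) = 13.04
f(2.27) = 9.56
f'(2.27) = -11.67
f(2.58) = 5.72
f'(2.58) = -13.05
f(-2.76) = -127.05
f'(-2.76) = 91.29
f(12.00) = 562.50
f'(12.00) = 220.00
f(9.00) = 114.00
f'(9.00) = 88.00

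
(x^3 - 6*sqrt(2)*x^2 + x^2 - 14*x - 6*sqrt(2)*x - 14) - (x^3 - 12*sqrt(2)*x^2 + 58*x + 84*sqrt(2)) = x^2 + 6*sqrt(2)*x^2 - 72*x - 6*sqrt(2)*x - 84*sqrt(2) - 14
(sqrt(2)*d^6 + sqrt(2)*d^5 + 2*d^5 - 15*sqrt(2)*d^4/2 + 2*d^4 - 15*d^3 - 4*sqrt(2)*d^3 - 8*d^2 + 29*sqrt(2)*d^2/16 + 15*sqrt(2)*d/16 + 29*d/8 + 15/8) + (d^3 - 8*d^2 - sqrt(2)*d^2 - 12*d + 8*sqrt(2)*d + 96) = sqrt(2)*d^6 + sqrt(2)*d^5 + 2*d^5 - 15*sqrt(2)*d^4/2 + 2*d^4 - 14*d^3 - 4*sqrt(2)*d^3 - 16*d^2 + 13*sqrt(2)*d^2/16 - 67*d/8 + 143*sqrt(2)*d/16 + 783/8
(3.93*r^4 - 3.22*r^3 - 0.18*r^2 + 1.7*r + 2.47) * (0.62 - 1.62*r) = -6.3666*r^5 + 7.653*r^4 - 1.7048*r^3 - 2.8656*r^2 - 2.9474*r + 1.5314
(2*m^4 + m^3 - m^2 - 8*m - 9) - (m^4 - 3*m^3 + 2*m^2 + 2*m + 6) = m^4 + 4*m^3 - 3*m^2 - 10*m - 15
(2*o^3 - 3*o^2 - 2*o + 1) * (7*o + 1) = 14*o^4 - 19*o^3 - 17*o^2 + 5*o + 1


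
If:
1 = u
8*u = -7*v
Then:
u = 1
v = -8/7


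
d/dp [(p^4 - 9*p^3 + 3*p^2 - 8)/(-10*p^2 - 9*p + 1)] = (-20*p^5 + 63*p^4 + 166*p^3 - 54*p^2 - 154*p - 72)/(100*p^4 + 180*p^3 + 61*p^2 - 18*p + 1)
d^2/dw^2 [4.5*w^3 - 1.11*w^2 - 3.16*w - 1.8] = 27.0*w - 2.22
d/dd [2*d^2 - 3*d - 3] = 4*d - 3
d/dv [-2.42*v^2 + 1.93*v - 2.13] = 1.93 - 4.84*v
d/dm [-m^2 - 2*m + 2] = -2*m - 2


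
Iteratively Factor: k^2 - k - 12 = (k + 3)*(k - 4)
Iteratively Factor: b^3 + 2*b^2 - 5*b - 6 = (b + 1)*(b^2 + b - 6) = (b + 1)*(b + 3)*(b - 2)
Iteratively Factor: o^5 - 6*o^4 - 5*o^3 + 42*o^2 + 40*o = (o + 2)*(o^4 - 8*o^3 + 11*o^2 + 20*o) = (o - 4)*(o + 2)*(o^3 - 4*o^2 - 5*o) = (o - 4)*(o + 1)*(o + 2)*(o^2 - 5*o) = (o - 5)*(o - 4)*(o + 1)*(o + 2)*(o)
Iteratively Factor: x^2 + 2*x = (x)*(x + 2)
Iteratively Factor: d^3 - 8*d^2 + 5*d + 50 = (d - 5)*(d^2 - 3*d - 10) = (d - 5)*(d + 2)*(d - 5)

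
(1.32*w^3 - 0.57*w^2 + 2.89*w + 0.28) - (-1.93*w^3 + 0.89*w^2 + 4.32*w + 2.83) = 3.25*w^3 - 1.46*w^2 - 1.43*w - 2.55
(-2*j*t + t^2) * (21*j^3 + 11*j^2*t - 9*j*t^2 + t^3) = -42*j^4*t - j^3*t^2 + 29*j^2*t^3 - 11*j*t^4 + t^5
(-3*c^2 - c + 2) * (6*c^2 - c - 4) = -18*c^4 - 3*c^3 + 25*c^2 + 2*c - 8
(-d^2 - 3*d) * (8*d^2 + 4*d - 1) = -8*d^4 - 28*d^3 - 11*d^2 + 3*d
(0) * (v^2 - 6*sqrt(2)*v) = 0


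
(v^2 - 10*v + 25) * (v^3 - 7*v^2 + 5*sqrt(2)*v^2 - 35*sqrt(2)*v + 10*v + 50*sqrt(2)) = v^5 - 17*v^4 + 5*sqrt(2)*v^4 - 85*sqrt(2)*v^3 + 105*v^3 - 275*v^2 + 525*sqrt(2)*v^2 - 1375*sqrt(2)*v + 250*v + 1250*sqrt(2)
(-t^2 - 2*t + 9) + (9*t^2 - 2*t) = 8*t^2 - 4*t + 9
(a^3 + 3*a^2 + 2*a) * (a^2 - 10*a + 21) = a^5 - 7*a^4 - 7*a^3 + 43*a^2 + 42*a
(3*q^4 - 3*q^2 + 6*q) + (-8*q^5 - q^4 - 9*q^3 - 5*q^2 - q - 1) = -8*q^5 + 2*q^4 - 9*q^3 - 8*q^2 + 5*q - 1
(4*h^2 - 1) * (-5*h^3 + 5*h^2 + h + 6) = -20*h^5 + 20*h^4 + 9*h^3 + 19*h^2 - h - 6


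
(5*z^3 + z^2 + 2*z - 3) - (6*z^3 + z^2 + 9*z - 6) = -z^3 - 7*z + 3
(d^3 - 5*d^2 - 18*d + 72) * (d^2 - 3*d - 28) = d^5 - 8*d^4 - 31*d^3 + 266*d^2 + 288*d - 2016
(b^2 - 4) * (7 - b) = -b^3 + 7*b^2 + 4*b - 28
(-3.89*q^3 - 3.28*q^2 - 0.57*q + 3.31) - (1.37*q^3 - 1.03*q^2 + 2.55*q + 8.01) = -5.26*q^3 - 2.25*q^2 - 3.12*q - 4.7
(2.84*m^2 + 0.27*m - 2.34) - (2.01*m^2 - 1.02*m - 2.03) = 0.83*m^2 + 1.29*m - 0.31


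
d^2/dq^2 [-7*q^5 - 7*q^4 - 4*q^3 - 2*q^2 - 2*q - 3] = -140*q^3 - 84*q^2 - 24*q - 4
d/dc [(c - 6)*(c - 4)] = 2*c - 10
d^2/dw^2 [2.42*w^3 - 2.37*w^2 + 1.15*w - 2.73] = 14.52*w - 4.74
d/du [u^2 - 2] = 2*u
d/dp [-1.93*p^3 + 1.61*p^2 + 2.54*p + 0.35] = -5.79*p^2 + 3.22*p + 2.54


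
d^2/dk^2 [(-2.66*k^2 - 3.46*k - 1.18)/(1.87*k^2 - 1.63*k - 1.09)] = (-1.4210854715202e-14*k^4 - 40.41444*k^3 - 57.28932*k^2 - 20.73456*k - 5.1066)/(6.539203*k^6 - 17.099841*k^5 + 3.470346*k^4 + 15.603827*k^3 - 2.022822*k^2 - 5.809809*k - 1.295029)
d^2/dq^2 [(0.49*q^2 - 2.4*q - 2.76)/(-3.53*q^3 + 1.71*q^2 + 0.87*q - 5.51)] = (-12.211682*q^6 + 179.43696*q^5 + 316.753254*q^4 - 102.899044*q^3 - 590.303934*q^2 - 161.782416*q + 49.444942)/(43.986977*q^9 - 63.924417*q^8 - 1.55673*q^7 + 232.487952*q^6 - 199.176408*q^5 - 57.07809*q^4 + 370.038318*q^3 - 143.235756*q^2 - 79.239861*q + 167.284151)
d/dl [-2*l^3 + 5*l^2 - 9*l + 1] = -6*l^2 + 10*l - 9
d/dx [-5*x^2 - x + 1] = -10*x - 1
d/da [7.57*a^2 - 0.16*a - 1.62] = 15.14*a - 0.16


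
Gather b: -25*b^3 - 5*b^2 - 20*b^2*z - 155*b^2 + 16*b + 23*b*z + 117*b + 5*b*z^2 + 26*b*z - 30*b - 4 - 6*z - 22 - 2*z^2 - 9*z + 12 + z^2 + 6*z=-25*b^3 + b^2*(-20*z - 160) + b*(5*z^2 + 49*z + 103) - z^2 - 9*z - 14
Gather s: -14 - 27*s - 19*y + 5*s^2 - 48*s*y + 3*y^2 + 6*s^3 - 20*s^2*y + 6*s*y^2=6*s^3 + s^2*(5 - 20*y) + s*(6*y^2 - 48*y - 27) + 3*y^2 - 19*y - 14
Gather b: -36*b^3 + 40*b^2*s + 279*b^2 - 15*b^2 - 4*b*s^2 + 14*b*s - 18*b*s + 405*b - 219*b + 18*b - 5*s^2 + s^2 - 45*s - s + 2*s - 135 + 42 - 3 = -36*b^3 + b^2*(40*s + 264) + b*(-4*s^2 - 4*s + 204) - 4*s^2 - 44*s - 96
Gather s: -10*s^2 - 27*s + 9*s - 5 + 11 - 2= -10*s^2 - 18*s + 4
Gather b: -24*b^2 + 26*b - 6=-24*b^2 + 26*b - 6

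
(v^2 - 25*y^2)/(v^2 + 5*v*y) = (v - 5*y)/v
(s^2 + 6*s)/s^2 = (s + 6)/s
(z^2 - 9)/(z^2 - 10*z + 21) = (z + 3)/(z - 7)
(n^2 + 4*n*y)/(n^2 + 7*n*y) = (n + 4*y)/(n + 7*y)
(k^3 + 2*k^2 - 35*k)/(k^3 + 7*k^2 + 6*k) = (k^2 + 2*k - 35)/(k^2 + 7*k + 6)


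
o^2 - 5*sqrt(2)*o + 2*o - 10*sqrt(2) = (o + 2)*(o - 5*sqrt(2))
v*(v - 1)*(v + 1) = v^3 - v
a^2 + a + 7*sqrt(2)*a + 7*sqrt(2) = (a + 1)*(a + 7*sqrt(2))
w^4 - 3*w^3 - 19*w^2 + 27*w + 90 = (w - 5)*(w - 3)*(w + 2)*(w + 3)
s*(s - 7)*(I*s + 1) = I*s^3 + s^2 - 7*I*s^2 - 7*s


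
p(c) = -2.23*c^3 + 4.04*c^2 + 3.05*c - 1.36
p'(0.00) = 3.05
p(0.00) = -1.36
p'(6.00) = -189.31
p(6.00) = -319.30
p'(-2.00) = -39.87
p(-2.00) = 26.54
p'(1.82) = -4.40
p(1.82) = 4.13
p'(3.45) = -48.70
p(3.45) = -34.32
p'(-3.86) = -127.82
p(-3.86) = 175.31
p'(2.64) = -22.25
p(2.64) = -6.18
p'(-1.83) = -34.14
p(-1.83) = 20.25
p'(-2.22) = -47.86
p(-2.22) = 36.18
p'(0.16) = 4.17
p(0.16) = -0.78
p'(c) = -6.69*c^2 + 8.08*c + 3.05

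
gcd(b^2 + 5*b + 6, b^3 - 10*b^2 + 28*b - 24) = 1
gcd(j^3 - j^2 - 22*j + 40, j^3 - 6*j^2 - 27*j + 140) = j^2 + j - 20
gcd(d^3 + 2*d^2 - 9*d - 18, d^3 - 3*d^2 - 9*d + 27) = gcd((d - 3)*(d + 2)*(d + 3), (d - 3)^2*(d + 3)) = d^2 - 9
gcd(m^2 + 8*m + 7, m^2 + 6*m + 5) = m + 1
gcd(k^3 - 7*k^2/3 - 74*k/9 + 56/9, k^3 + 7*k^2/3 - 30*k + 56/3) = k^2 - 14*k/3 + 8/3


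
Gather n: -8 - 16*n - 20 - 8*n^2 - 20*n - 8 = -8*n^2 - 36*n - 36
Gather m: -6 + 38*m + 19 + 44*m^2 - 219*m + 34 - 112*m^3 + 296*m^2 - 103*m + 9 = -112*m^3 + 340*m^2 - 284*m + 56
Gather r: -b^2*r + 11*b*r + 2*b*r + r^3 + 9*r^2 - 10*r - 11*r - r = r^3 + 9*r^2 + r*(-b^2 + 13*b - 22)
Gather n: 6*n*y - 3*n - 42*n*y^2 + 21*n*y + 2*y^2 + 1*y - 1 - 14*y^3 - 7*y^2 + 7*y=n*(-42*y^2 + 27*y - 3) - 14*y^3 - 5*y^2 + 8*y - 1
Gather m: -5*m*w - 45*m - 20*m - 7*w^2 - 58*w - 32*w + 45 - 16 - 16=m*(-5*w - 65) - 7*w^2 - 90*w + 13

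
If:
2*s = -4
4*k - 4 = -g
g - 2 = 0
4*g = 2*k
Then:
No Solution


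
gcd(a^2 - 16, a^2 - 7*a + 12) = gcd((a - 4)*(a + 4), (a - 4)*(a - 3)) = a - 4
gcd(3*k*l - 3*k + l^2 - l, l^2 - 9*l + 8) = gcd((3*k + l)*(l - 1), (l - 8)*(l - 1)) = l - 1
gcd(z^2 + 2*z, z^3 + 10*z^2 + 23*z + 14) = z + 2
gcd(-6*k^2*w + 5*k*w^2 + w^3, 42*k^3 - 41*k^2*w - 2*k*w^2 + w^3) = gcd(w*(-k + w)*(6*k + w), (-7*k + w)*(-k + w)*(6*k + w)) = -6*k^2 + 5*k*w + w^2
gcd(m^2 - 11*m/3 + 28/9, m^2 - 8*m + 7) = 1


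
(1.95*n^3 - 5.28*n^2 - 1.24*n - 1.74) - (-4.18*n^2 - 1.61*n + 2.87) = 1.95*n^3 - 1.1*n^2 + 0.37*n - 4.61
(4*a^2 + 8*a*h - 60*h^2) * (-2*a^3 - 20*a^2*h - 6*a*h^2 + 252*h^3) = -8*a^5 - 96*a^4*h - 64*a^3*h^2 + 2160*a^2*h^3 + 2376*a*h^4 - 15120*h^5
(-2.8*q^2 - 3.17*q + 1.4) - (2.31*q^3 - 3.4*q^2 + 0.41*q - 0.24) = -2.31*q^3 + 0.6*q^2 - 3.58*q + 1.64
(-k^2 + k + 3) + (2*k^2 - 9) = k^2 + k - 6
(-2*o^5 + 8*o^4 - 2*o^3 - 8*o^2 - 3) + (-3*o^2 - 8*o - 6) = -2*o^5 + 8*o^4 - 2*o^3 - 11*o^2 - 8*o - 9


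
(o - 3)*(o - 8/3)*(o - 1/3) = o^3 - 6*o^2 + 89*o/9 - 8/3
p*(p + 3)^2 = p^3 + 6*p^2 + 9*p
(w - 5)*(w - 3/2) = w^2 - 13*w/2 + 15/2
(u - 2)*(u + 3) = u^2 + u - 6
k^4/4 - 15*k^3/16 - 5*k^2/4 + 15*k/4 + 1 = (k/4 + 1/2)*(k - 4)*(k - 2)*(k + 1/4)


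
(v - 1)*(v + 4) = v^2 + 3*v - 4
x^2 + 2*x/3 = x*(x + 2/3)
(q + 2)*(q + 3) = q^2 + 5*q + 6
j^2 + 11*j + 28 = (j + 4)*(j + 7)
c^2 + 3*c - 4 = (c - 1)*(c + 4)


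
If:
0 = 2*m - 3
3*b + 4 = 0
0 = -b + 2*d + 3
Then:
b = -4/3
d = -13/6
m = 3/2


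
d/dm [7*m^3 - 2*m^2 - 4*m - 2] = 21*m^2 - 4*m - 4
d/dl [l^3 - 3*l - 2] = 3*l^2 - 3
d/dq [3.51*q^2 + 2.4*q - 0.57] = 7.02*q + 2.4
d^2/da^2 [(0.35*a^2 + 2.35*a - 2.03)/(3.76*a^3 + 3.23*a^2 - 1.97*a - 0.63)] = (9.89632*a^6 + 199.34016*a^5 - 157.595136*a^4 - 294.553344*a^3 + 34.220424*a^2 + 77.342664*a - 29.573488)/(53.157376*a^9 + 136.993344*a^8 + 34.129896*a^7 - 136.573333*a^6 - 63.789231*a^5 + 45.886956*a^4 + 20.884177*a^3 - 3.48894*a^2 - 2.345679*a - 0.250047)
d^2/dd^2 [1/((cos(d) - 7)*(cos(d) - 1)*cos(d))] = (-294*(1 - cos(d)^2)^2/cos(d)^3 + 12*sin(d)^6/cos(d)^3 + 3*cos(d)^3 + 88*cos(d)^2 - 336*tan(d)^2 - 296 - 175/cos(d) + 380/cos(d)^3)/((cos(d) - 7)^3*(cos(d) - 1)^3)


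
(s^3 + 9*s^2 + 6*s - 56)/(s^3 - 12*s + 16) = (s + 7)/(s - 2)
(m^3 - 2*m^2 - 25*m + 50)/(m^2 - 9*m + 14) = (m^2 - 25)/(m - 7)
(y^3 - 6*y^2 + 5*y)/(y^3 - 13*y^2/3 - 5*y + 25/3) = 3*y/(3*y + 5)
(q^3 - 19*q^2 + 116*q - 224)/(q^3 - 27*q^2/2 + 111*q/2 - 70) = 2*(q - 8)/(2*q - 5)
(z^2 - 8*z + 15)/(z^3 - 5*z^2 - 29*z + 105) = (z - 5)/(z^2 - 2*z - 35)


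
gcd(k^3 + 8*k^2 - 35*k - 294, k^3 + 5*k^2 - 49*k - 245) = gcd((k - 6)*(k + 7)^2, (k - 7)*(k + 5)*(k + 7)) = k + 7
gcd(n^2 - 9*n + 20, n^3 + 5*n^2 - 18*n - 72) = n - 4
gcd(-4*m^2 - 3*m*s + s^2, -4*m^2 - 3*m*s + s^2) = -4*m^2 - 3*m*s + s^2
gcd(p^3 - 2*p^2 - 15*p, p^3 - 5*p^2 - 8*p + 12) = 1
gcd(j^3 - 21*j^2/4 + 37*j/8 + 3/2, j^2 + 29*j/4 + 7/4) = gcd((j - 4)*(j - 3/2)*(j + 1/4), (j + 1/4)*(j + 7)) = j + 1/4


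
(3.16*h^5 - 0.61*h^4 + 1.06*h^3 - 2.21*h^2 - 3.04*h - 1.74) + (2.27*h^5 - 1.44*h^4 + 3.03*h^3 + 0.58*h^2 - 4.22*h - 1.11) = 5.43*h^5 - 2.05*h^4 + 4.09*h^3 - 1.63*h^2 - 7.26*h - 2.85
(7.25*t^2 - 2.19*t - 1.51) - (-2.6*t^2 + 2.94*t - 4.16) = 9.85*t^2 - 5.13*t + 2.65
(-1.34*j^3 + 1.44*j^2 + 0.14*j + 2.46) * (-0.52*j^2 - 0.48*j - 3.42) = 0.6968*j^5 - 0.1056*j^4 + 3.8188*j^3 - 6.2712*j^2 - 1.6596*j - 8.4132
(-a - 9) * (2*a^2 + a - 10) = -2*a^3 - 19*a^2 + a + 90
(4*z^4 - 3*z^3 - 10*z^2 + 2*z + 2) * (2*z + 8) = 8*z^5 + 26*z^4 - 44*z^3 - 76*z^2 + 20*z + 16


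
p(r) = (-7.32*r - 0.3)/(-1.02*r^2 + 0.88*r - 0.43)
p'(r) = (-7.32*r - 0.3)*(2.04*r - 0.88)/(-1.02*r^2 + 0.88*r - 0.43)^2 - 7.32/(-1.02*r^2 + 0.88*r - 0.43) = (-7.4664*r^2 - 0.612*r + 3.4116)/(1.0404*r^4 - 1.7952*r^3 + 1.6516*r^2 - 0.7568*r + 0.1849)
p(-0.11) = -0.94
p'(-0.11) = 11.66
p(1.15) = 11.37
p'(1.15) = -12.18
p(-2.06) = -2.25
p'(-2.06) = -0.63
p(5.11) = 1.67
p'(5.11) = -0.38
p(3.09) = 3.08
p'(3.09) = -1.26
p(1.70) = 6.77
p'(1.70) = -5.42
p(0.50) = 16.16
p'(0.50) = 20.64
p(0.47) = 15.47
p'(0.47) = 25.24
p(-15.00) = -0.45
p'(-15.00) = -0.03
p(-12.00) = -0.55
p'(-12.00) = -0.04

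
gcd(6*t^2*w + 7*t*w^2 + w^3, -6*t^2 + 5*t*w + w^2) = 6*t + w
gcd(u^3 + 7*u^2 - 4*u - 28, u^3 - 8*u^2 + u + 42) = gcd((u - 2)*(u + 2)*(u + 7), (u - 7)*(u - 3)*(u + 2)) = u + 2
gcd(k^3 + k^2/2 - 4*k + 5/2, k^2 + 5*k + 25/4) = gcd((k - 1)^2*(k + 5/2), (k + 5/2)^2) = k + 5/2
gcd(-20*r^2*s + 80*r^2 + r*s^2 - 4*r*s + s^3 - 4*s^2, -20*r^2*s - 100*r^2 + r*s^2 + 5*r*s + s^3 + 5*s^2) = 20*r^2 - r*s - s^2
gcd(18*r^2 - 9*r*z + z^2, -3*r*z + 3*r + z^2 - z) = -3*r + z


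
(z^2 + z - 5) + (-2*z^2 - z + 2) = -z^2 - 3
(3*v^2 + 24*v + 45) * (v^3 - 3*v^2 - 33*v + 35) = 3*v^5 + 15*v^4 - 126*v^3 - 822*v^2 - 645*v + 1575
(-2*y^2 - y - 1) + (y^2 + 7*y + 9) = -y^2 + 6*y + 8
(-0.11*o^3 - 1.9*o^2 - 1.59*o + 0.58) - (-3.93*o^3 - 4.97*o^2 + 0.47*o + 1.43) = 3.82*o^3 + 3.07*o^2 - 2.06*o - 0.85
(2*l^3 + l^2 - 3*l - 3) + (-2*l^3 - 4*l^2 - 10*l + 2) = -3*l^2 - 13*l - 1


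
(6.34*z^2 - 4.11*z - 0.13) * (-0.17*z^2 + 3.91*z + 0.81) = -1.0778*z^4 + 25.4881*z^3 - 10.9126*z^2 - 3.8374*z - 0.1053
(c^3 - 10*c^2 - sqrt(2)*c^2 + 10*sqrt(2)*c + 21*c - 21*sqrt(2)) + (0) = c^3 - 10*c^2 - sqrt(2)*c^2 + 10*sqrt(2)*c + 21*c - 21*sqrt(2)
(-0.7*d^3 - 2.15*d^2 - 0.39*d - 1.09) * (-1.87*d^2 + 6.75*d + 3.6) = 1.309*d^5 - 0.704499999999999*d^4 - 16.3032*d^3 - 8.3342*d^2 - 8.7615*d - 3.924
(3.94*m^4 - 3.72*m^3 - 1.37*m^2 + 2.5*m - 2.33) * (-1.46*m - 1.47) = -5.7524*m^5 - 0.360599999999999*m^4 + 7.4686*m^3 - 1.6361*m^2 - 0.2732*m + 3.4251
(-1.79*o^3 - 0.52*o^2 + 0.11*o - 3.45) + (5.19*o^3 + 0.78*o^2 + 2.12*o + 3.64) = 3.4*o^3 + 0.26*o^2 + 2.23*o + 0.19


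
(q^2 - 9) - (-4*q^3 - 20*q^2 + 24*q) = 4*q^3 + 21*q^2 - 24*q - 9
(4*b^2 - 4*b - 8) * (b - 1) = 4*b^3 - 8*b^2 - 4*b + 8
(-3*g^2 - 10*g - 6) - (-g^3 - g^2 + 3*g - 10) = g^3 - 2*g^2 - 13*g + 4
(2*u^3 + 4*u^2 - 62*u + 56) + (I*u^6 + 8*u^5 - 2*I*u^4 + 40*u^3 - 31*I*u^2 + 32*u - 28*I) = I*u^6 + 8*u^5 - 2*I*u^4 + 42*u^3 + 4*u^2 - 31*I*u^2 - 30*u + 56 - 28*I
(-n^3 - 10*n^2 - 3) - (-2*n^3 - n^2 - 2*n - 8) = n^3 - 9*n^2 + 2*n + 5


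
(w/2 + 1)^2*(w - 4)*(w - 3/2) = w^4/4 - 3*w^3/8 - 3*w^2 + w/2 + 6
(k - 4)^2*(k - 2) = k^3 - 10*k^2 + 32*k - 32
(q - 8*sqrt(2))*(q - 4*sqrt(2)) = q^2 - 12*sqrt(2)*q + 64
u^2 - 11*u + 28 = (u - 7)*(u - 4)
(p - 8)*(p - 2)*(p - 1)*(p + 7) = p^4 - 4*p^3 - 51*p^2 + 166*p - 112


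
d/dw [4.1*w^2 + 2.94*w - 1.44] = 8.2*w + 2.94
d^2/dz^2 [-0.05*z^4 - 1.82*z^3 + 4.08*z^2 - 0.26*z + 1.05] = -0.6*z^2 - 10.92*z + 8.16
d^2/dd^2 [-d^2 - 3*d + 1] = -2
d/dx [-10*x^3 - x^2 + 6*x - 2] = -30*x^2 - 2*x + 6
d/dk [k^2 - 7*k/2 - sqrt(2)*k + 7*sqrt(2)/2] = 2*k - 7/2 - sqrt(2)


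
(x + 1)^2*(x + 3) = x^3 + 5*x^2 + 7*x + 3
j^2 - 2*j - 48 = (j - 8)*(j + 6)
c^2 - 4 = (c - 2)*(c + 2)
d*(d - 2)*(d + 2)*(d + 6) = d^4 + 6*d^3 - 4*d^2 - 24*d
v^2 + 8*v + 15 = (v + 3)*(v + 5)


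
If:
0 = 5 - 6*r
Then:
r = 5/6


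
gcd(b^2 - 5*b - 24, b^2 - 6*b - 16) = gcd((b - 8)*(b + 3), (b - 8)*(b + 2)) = b - 8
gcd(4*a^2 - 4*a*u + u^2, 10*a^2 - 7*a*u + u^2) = -2*a + u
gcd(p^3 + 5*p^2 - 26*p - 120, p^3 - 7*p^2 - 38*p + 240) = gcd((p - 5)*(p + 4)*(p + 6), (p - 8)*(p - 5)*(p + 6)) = p^2 + p - 30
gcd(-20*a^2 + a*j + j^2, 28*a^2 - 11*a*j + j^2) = 4*a - j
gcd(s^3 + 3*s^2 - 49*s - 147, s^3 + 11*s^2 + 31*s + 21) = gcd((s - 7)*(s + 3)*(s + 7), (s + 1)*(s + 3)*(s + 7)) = s^2 + 10*s + 21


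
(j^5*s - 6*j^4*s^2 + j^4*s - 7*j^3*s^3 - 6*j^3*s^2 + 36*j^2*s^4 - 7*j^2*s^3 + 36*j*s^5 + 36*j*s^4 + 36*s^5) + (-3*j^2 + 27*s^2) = j^5*s - 6*j^4*s^2 + j^4*s - 7*j^3*s^3 - 6*j^3*s^2 + 36*j^2*s^4 - 7*j^2*s^3 - 3*j^2 + 36*j*s^5 + 36*j*s^4 + 36*s^5 + 27*s^2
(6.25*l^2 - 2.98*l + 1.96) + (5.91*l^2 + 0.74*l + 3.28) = 12.16*l^2 - 2.24*l + 5.24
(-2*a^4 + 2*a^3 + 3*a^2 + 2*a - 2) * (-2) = 4*a^4 - 4*a^3 - 6*a^2 - 4*a + 4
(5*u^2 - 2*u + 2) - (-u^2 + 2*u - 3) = 6*u^2 - 4*u + 5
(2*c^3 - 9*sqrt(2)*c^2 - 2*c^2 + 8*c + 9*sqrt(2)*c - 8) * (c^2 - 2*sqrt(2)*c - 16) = 2*c^5 - 13*sqrt(2)*c^4 - 2*c^4 + 12*c^3 + 13*sqrt(2)*c^3 - 12*c^2 + 128*sqrt(2)*c^2 - 128*sqrt(2)*c - 128*c + 128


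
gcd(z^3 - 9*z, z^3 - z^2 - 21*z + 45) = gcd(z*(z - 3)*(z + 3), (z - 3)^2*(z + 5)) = z - 3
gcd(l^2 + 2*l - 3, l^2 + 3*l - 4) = l - 1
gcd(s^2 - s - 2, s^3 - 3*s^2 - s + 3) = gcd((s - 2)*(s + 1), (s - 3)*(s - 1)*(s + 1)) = s + 1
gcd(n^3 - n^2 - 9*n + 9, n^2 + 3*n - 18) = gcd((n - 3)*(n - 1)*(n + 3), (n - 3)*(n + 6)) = n - 3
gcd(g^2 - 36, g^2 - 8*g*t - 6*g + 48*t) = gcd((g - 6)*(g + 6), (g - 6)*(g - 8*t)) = g - 6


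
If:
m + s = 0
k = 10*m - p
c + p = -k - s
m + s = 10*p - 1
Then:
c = 9*s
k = -10*s - 1/10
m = -s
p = 1/10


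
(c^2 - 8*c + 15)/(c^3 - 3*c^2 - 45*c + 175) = (c - 3)/(c^2 + 2*c - 35)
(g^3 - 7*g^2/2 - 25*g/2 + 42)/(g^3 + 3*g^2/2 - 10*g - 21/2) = (g - 4)/(g + 1)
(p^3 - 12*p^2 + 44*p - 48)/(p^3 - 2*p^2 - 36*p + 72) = (p - 4)/(p + 6)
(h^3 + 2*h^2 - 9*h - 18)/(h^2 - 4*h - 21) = (h^2 - h - 6)/(h - 7)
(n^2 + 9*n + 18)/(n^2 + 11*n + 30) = (n + 3)/(n + 5)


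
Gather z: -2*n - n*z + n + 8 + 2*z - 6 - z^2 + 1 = -n - z^2 + z*(2 - n) + 3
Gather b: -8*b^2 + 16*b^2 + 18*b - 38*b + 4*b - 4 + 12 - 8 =8*b^2 - 16*b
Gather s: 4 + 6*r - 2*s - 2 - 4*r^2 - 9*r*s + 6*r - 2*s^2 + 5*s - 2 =-4*r^2 + 12*r - 2*s^2 + s*(3 - 9*r)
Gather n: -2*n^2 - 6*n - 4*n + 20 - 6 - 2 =-2*n^2 - 10*n + 12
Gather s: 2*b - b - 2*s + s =b - s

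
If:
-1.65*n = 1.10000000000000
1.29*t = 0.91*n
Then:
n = -0.67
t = -0.47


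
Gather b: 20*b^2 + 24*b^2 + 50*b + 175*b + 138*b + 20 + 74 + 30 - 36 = 44*b^2 + 363*b + 88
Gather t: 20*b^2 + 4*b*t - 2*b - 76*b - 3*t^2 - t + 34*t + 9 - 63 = 20*b^2 - 78*b - 3*t^2 + t*(4*b + 33) - 54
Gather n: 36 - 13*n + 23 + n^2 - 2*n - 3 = n^2 - 15*n + 56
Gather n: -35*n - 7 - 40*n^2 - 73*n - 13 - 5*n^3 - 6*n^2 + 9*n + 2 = -5*n^3 - 46*n^2 - 99*n - 18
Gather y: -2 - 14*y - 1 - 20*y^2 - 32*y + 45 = -20*y^2 - 46*y + 42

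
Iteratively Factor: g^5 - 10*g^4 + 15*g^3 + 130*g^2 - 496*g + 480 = (g + 4)*(g^4 - 14*g^3 + 71*g^2 - 154*g + 120) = (g - 4)*(g + 4)*(g^3 - 10*g^2 + 31*g - 30) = (g - 5)*(g - 4)*(g + 4)*(g^2 - 5*g + 6) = (g - 5)*(g - 4)*(g - 3)*(g + 4)*(g - 2)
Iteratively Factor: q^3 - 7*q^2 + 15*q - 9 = (q - 3)*(q^2 - 4*q + 3) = (q - 3)*(q - 1)*(q - 3)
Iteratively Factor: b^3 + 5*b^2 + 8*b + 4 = (b + 2)*(b^2 + 3*b + 2) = (b + 1)*(b + 2)*(b + 2)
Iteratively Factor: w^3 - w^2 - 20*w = (w - 5)*(w^2 + 4*w) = w*(w - 5)*(w + 4)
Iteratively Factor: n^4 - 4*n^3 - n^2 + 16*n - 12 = (n + 2)*(n^3 - 6*n^2 + 11*n - 6) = (n - 2)*(n + 2)*(n^2 - 4*n + 3) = (n - 2)*(n - 1)*(n + 2)*(n - 3)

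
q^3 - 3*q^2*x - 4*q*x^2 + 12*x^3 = (q - 3*x)*(q - 2*x)*(q + 2*x)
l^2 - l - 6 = (l - 3)*(l + 2)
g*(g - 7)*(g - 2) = g^3 - 9*g^2 + 14*g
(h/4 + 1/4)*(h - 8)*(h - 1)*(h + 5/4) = h^4/4 - 27*h^3/16 - 11*h^2/4 + 27*h/16 + 5/2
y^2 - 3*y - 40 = (y - 8)*(y + 5)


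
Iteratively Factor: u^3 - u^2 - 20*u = (u + 4)*(u^2 - 5*u) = (u - 5)*(u + 4)*(u)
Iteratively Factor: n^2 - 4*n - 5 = (n + 1)*(n - 5)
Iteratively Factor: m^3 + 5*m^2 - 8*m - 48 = (m + 4)*(m^2 + m - 12) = (m - 3)*(m + 4)*(m + 4)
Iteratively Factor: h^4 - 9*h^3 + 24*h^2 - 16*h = (h - 1)*(h^3 - 8*h^2 + 16*h) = (h - 4)*(h - 1)*(h^2 - 4*h) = (h - 4)^2*(h - 1)*(h)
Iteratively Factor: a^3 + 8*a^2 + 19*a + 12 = (a + 3)*(a^2 + 5*a + 4) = (a + 1)*(a + 3)*(a + 4)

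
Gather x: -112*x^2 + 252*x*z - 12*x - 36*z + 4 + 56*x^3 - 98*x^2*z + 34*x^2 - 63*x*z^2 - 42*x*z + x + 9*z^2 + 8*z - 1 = 56*x^3 + x^2*(-98*z - 78) + x*(-63*z^2 + 210*z - 11) + 9*z^2 - 28*z + 3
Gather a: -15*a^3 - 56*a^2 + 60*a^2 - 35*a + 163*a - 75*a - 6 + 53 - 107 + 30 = -15*a^3 + 4*a^2 + 53*a - 30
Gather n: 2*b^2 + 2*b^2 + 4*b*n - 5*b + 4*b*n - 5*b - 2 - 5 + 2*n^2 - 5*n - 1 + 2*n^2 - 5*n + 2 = 4*b^2 - 10*b + 4*n^2 + n*(8*b - 10) - 6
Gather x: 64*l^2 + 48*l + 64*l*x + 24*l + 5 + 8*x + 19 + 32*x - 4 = 64*l^2 + 72*l + x*(64*l + 40) + 20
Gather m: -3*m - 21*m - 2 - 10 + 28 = 16 - 24*m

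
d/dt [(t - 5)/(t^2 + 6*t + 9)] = (13 - t)/(t^3 + 9*t^2 + 27*t + 27)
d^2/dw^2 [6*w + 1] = 0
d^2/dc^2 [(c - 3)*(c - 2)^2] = 6*c - 14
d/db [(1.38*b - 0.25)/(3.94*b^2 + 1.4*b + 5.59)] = (-5.4372*b^2 + 1.97*b + 8.0642)/(15.5236*b^4 + 11.032*b^3 + 46.0092*b^2 + 15.652*b + 31.2481)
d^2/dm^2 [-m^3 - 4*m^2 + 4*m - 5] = -6*m - 8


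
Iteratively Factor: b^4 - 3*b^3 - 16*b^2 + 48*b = (b - 4)*(b^3 + b^2 - 12*b) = (b - 4)*(b - 3)*(b^2 + 4*b) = (b - 4)*(b - 3)*(b + 4)*(b)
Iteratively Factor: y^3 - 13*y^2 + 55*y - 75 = (y - 5)*(y^2 - 8*y + 15) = (y - 5)*(y - 3)*(y - 5)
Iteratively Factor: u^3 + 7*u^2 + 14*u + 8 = (u + 4)*(u^2 + 3*u + 2) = (u + 1)*(u + 4)*(u + 2)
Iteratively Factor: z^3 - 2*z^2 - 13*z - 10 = (z + 2)*(z^2 - 4*z - 5) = (z - 5)*(z + 2)*(z + 1)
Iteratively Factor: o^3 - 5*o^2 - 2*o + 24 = (o - 4)*(o^2 - o - 6) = (o - 4)*(o + 2)*(o - 3)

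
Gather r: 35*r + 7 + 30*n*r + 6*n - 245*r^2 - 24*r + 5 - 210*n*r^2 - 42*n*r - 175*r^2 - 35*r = 6*n + r^2*(-210*n - 420) + r*(-12*n - 24) + 12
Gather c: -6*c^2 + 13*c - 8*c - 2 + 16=-6*c^2 + 5*c + 14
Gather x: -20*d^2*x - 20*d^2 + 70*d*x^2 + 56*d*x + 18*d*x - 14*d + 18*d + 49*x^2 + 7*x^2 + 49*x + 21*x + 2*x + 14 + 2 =-20*d^2 + 4*d + x^2*(70*d + 56) + x*(-20*d^2 + 74*d + 72) + 16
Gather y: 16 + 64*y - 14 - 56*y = 8*y + 2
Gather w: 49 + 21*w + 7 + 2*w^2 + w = 2*w^2 + 22*w + 56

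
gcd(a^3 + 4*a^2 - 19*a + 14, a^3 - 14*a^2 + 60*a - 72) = a - 2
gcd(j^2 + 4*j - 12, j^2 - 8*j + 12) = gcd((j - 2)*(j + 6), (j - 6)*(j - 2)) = j - 2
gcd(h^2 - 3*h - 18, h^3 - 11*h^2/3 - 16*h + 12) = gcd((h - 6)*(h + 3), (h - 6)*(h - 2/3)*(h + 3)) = h^2 - 3*h - 18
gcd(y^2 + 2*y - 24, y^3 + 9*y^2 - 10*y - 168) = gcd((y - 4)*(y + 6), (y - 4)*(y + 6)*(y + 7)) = y^2 + 2*y - 24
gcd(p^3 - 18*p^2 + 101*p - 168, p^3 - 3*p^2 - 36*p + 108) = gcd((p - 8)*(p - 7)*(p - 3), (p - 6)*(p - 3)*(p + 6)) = p - 3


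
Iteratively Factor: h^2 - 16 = (h + 4)*(h - 4)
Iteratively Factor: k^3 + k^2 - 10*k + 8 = (k + 4)*(k^2 - 3*k + 2) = (k - 1)*(k + 4)*(k - 2)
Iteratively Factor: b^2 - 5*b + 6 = (b - 3)*(b - 2)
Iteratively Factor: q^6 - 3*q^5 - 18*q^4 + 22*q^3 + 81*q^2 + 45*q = (q - 3)*(q^5 - 18*q^3 - 32*q^2 - 15*q) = (q - 5)*(q - 3)*(q^4 + 5*q^3 + 7*q^2 + 3*q) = (q - 5)*(q - 3)*(q + 1)*(q^3 + 4*q^2 + 3*q) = q*(q - 5)*(q - 3)*(q + 1)*(q^2 + 4*q + 3) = q*(q - 5)*(q - 3)*(q + 1)*(q + 3)*(q + 1)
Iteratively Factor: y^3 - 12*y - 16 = (y + 2)*(y^2 - 2*y - 8) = (y - 4)*(y + 2)*(y + 2)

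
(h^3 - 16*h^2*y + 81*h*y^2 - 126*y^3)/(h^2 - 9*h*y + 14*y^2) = (-h^2 + 9*h*y - 18*y^2)/(-h + 2*y)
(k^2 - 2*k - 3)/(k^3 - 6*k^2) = (k^2 - 2*k - 3)/(k^2*(k - 6))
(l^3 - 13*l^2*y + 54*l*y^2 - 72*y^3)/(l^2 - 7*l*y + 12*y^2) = l - 6*y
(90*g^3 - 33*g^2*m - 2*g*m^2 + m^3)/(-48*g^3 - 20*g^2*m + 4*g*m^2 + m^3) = (-15*g^2 + 8*g*m - m^2)/(8*g^2 + 2*g*m - m^2)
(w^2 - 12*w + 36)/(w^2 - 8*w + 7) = (w^2 - 12*w + 36)/(w^2 - 8*w + 7)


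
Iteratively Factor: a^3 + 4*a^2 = (a)*(a^2 + 4*a) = a*(a + 4)*(a)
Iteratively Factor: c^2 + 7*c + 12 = (c + 4)*(c + 3)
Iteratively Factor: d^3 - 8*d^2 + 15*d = (d - 5)*(d^2 - 3*d) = (d - 5)*(d - 3)*(d)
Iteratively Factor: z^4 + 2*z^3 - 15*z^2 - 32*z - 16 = (z + 4)*(z^3 - 2*z^2 - 7*z - 4) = (z + 1)*(z + 4)*(z^2 - 3*z - 4) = (z - 4)*(z + 1)*(z + 4)*(z + 1)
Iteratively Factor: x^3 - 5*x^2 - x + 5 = (x - 5)*(x^2 - 1) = (x - 5)*(x + 1)*(x - 1)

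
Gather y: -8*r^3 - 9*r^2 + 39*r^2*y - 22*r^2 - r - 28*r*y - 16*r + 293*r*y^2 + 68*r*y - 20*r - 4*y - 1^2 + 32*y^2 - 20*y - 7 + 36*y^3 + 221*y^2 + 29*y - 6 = -8*r^3 - 31*r^2 - 37*r + 36*y^3 + y^2*(293*r + 253) + y*(39*r^2 + 40*r + 5) - 14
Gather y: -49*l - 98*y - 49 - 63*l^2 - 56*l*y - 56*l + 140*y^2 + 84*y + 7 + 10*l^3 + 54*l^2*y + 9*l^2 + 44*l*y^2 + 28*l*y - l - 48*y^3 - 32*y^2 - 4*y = 10*l^3 - 54*l^2 - 106*l - 48*y^3 + y^2*(44*l + 108) + y*(54*l^2 - 28*l - 18) - 42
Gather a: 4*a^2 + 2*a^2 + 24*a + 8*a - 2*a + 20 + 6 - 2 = 6*a^2 + 30*a + 24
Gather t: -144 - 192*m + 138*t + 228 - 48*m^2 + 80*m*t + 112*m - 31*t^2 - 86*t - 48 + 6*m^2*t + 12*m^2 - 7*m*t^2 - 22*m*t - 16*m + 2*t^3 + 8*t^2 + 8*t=-36*m^2 - 96*m + 2*t^3 + t^2*(-7*m - 23) + t*(6*m^2 + 58*m + 60) + 36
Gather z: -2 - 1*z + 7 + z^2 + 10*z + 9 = z^2 + 9*z + 14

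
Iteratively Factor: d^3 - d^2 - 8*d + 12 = (d - 2)*(d^2 + d - 6) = (d - 2)^2*(d + 3)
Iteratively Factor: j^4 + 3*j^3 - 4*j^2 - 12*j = (j)*(j^3 + 3*j^2 - 4*j - 12) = j*(j + 3)*(j^2 - 4) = j*(j + 2)*(j + 3)*(j - 2)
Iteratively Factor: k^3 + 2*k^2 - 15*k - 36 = (k - 4)*(k^2 + 6*k + 9) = (k - 4)*(k + 3)*(k + 3)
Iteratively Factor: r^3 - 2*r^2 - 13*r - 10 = (r - 5)*(r^2 + 3*r + 2) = (r - 5)*(r + 1)*(r + 2)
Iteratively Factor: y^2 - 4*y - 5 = (y + 1)*(y - 5)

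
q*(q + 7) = q^2 + 7*q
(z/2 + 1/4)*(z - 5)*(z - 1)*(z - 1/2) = z^4/2 - 3*z^3 + 19*z^2/8 + 3*z/4 - 5/8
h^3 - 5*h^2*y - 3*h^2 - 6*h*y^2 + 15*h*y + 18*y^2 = (h - 3)*(h - 6*y)*(h + y)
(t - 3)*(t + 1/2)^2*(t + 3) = t^4 + t^3 - 35*t^2/4 - 9*t - 9/4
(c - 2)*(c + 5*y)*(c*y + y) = c^3*y + 5*c^2*y^2 - c^2*y - 5*c*y^2 - 2*c*y - 10*y^2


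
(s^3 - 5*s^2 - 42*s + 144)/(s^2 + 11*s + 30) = (s^2 - 11*s + 24)/(s + 5)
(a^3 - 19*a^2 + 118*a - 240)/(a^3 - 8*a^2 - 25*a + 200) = (a - 6)/(a + 5)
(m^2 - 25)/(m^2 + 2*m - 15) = (m - 5)/(m - 3)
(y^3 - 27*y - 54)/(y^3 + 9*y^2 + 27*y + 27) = (y - 6)/(y + 3)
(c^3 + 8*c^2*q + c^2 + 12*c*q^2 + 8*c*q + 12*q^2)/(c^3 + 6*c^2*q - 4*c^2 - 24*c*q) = (c^2 + 2*c*q + c + 2*q)/(c*(c - 4))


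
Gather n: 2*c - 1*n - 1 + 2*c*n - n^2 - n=2*c - n^2 + n*(2*c - 2) - 1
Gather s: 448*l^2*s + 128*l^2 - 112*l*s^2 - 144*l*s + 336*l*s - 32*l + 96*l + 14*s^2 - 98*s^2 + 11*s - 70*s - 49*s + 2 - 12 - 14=128*l^2 + 64*l + s^2*(-112*l - 84) + s*(448*l^2 + 192*l - 108) - 24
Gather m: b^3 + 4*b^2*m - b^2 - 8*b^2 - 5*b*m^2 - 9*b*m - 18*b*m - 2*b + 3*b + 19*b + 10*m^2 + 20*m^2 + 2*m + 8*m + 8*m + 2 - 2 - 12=b^3 - 9*b^2 + 20*b + m^2*(30 - 5*b) + m*(4*b^2 - 27*b + 18) - 12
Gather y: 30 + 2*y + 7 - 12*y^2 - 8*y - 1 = -12*y^2 - 6*y + 36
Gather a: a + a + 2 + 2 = 2*a + 4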